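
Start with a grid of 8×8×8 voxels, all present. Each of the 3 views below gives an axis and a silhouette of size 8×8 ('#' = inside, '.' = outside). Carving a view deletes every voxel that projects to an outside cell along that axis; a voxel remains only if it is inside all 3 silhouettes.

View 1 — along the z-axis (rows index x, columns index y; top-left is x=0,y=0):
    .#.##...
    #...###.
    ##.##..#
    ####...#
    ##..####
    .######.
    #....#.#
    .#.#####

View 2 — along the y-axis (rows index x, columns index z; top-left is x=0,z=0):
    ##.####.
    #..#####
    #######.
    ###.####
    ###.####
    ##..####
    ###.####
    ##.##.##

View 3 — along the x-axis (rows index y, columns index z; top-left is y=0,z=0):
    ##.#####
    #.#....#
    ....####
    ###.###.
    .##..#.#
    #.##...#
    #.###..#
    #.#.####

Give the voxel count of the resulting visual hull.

before carving: 512 voxels (8×8×8)
[1] z-view keeps 38 columns → grid now 304
[2] y-view keeps 52 columns → grid now 247
[3] x-view keeps 39 columns → grid now 149

voxel count = 149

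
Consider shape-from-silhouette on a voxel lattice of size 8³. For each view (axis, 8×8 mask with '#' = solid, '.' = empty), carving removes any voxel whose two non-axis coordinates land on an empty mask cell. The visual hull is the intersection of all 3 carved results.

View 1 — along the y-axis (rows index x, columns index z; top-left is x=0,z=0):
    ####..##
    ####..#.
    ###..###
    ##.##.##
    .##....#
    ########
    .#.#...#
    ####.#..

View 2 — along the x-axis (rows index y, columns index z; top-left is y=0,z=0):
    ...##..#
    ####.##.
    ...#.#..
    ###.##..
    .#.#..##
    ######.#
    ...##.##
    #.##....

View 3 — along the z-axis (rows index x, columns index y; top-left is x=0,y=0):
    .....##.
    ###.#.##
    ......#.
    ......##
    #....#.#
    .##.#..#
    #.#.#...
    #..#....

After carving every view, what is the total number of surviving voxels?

start: 8×8×8 = 512 voxels
carve view 1 (along y, XZ-mask fill 42/64): 336 voxels remain
carve view 2 (along x, YZ-mask fill 34/64): 181 voxels remain
carve view 3 (along z, XY-mask fill 23/64): 62 voxels remain

remaining voxels: 62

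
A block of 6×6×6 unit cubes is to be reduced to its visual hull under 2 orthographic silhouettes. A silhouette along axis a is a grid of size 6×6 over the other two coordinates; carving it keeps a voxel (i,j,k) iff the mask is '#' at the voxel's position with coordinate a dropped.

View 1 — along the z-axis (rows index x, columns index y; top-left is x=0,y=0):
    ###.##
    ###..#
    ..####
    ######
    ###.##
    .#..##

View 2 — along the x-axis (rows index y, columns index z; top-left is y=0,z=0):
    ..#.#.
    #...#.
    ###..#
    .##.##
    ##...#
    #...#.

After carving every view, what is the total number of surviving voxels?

initial block: 6^3 = 216
[1] z-view keeps 27 columns → grid now 162
[2] x-view keeps 17 columns → grid now 73

remaining voxels: 73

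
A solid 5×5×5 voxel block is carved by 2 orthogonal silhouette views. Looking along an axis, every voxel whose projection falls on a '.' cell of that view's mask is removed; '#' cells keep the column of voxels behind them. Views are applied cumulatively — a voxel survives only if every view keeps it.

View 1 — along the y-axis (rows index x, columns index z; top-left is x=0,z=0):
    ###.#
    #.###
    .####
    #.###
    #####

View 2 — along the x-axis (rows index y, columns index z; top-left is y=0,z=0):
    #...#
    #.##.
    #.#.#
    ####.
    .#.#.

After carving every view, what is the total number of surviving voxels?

remaining voxels: 59

initial block: 5^3 = 125
[1] y-view keeps 21 columns → grid now 105
[2] x-view keeps 14 columns → grid now 59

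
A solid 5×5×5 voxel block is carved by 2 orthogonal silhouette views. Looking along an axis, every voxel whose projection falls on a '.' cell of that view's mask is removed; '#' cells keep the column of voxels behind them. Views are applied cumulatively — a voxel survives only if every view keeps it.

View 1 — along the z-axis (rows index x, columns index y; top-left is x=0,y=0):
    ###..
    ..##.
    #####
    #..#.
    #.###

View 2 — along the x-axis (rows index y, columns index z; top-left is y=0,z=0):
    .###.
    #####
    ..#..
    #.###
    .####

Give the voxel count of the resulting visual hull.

50 voxels

before carving: 125 voxels (5×5×5)
[1] z-view keeps 16 columns → grid now 80
[2] x-view keeps 17 columns → grid now 50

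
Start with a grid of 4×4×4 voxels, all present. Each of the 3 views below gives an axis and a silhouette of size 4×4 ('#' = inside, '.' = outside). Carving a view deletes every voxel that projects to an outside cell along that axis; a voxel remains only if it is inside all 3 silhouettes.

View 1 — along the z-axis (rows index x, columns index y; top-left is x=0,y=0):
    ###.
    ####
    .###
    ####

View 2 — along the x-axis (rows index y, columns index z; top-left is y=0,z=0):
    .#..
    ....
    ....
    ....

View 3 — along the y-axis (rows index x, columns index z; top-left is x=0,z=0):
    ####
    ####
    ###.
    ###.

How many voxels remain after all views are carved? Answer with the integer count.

before carving: 64 voxels (4×4×4)
V1 z: intersect with XY mask (14 set) -- 56 left
V2 x: intersect with YZ mask (1 set) -- 3 left
V3 y: intersect with XZ mask (14 set) -- 3 left

voxel count = 3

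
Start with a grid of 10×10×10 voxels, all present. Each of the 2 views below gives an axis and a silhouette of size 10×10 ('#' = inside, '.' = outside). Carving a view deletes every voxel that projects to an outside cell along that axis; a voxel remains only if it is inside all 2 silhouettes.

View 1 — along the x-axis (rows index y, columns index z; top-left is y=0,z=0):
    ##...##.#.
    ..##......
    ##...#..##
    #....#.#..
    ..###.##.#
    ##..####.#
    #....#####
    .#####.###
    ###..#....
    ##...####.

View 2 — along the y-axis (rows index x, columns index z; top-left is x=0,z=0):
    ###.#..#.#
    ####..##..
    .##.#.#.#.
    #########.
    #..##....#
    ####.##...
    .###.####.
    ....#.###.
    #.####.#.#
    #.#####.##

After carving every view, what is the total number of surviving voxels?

315 voxels

initial block: 10^3 = 1000
step 1: project along x, AND mask (52/100) → |grid| = 520
step 2: project along y, AND mask (62/100) → |grid| = 315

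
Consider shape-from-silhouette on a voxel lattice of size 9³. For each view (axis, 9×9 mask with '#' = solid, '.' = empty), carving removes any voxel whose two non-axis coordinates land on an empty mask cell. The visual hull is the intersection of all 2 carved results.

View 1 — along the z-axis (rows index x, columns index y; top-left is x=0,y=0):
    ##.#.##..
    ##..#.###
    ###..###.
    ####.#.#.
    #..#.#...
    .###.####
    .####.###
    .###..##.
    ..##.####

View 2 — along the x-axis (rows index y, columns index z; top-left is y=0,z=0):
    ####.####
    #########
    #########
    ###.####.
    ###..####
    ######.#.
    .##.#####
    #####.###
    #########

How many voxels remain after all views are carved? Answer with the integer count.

remaining voxels: 403

initial block: 9^3 = 729
V1 z: intersect with XY mask (51 set) -- 459 left
V2 x: intersect with YZ mask (71 set) -- 403 left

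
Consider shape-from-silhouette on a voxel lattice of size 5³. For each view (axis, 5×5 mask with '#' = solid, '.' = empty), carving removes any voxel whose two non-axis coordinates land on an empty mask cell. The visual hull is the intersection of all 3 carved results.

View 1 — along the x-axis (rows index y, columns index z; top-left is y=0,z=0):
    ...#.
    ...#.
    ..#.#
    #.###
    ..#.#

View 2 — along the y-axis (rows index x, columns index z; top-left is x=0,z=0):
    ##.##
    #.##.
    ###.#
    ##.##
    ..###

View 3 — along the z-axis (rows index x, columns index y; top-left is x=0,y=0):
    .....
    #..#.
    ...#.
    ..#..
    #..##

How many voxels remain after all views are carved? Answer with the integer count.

initial block: 5^3 = 125
step 1: project along x, AND mask (10/25) → |grid| = 50
step 2: project along y, AND mask (18/25) → |grid| = 37
step 3: project along z, AND mask (7/25) → |grid| = 14

voxel count = 14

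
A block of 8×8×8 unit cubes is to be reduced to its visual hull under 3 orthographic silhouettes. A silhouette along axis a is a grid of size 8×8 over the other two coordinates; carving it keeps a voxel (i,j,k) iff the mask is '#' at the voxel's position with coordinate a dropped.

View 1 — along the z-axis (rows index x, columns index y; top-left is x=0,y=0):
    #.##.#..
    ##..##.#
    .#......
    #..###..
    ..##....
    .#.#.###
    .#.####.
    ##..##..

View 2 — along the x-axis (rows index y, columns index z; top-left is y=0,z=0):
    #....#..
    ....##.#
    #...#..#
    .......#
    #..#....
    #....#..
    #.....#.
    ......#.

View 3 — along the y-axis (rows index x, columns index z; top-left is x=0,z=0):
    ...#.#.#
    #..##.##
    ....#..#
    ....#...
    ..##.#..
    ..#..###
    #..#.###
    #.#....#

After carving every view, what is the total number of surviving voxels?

initial block: 8^3 = 512
after view 1 [z-axis, 30 of 64 cells solid] → remaining = 240
after view 2 [x-axis, 16 of 64 cells solid] → remaining = 60
after view 3 [y-axis, 26 of 64 cells solid] → remaining = 32

32 voxels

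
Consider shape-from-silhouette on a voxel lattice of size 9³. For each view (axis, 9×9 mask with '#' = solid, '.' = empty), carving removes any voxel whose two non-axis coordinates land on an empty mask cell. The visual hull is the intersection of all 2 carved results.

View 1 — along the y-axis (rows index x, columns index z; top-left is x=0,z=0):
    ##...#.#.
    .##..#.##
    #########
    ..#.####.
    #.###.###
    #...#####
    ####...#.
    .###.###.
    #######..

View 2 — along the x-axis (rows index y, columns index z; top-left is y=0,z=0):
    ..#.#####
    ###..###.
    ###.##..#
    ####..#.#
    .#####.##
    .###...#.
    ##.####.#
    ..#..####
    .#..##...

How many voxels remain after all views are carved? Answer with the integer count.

|visual hull| = 303

full grid |V| = 729
  1. axis=1 (XZ plane), |mask|=54  ⇒  voxels=486
  2. axis=0 (YZ plane), |mask|=50  ⇒  voxels=303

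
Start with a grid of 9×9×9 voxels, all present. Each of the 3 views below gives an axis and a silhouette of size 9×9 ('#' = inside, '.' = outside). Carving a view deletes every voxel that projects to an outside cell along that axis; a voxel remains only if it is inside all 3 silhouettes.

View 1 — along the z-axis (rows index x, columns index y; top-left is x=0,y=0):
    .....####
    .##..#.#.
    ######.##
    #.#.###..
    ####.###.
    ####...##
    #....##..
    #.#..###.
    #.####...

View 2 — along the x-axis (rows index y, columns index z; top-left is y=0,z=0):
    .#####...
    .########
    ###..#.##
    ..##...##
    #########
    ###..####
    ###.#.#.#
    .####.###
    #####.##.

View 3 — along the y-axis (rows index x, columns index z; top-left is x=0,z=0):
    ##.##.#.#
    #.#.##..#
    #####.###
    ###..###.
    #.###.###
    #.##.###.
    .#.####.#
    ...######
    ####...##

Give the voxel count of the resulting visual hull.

remaining voxels: 216

before carving: 729 voxels (9×9×9)
V1 z: intersect with XY mask (47 set) -- 423 left
V2 x: intersect with YZ mask (59 set) -- 301 left
V3 y: intersect with XZ mask (56 set) -- 216 left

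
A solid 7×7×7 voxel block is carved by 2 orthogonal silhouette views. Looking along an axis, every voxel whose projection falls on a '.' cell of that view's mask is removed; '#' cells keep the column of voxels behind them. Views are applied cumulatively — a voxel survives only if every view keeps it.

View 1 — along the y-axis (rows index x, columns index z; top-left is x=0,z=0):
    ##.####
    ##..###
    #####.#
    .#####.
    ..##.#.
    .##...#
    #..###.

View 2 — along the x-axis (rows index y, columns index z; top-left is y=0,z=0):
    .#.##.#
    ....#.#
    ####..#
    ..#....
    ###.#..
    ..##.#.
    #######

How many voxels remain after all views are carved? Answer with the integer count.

start: 7×7×7 = 343 voxels
after view 1 [y-axis, 32 of 49 cells solid] → remaining = 224
after view 2 [x-axis, 26 of 49 cells solid] → remaining = 118

|visual hull| = 118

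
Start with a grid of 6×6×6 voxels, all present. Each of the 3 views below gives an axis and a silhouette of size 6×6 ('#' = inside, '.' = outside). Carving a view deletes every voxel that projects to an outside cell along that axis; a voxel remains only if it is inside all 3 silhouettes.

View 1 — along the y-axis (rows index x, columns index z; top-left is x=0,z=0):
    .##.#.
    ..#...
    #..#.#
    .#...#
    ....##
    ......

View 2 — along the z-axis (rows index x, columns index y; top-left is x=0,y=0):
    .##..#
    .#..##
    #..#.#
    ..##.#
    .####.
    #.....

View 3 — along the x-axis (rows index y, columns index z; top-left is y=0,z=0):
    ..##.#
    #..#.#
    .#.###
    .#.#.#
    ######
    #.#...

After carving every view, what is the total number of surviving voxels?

remaining voxels: 20

start: 6×6×6 = 216 voxels
after view 1 [y-axis, 11 of 36 cells solid] → remaining = 66
after view 2 [z-axis, 17 of 36 cells solid] → remaining = 35
after view 3 [x-axis, 21 of 36 cells solid] → remaining = 20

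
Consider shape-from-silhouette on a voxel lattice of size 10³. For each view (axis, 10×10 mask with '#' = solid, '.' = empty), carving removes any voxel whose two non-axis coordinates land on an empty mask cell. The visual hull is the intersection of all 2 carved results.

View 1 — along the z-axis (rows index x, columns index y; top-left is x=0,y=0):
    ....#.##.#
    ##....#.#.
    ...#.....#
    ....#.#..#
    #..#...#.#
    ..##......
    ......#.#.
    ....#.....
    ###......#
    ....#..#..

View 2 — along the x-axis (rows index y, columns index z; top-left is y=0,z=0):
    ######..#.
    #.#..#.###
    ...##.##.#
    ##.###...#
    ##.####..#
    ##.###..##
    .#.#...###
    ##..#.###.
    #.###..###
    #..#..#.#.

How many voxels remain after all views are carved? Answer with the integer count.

full grid |V| = 1000
step 1: project along z, AND mask (28/100) → |grid| = 280
step 2: project along x, AND mask (60/100) → |grid| = 161

voxel count = 161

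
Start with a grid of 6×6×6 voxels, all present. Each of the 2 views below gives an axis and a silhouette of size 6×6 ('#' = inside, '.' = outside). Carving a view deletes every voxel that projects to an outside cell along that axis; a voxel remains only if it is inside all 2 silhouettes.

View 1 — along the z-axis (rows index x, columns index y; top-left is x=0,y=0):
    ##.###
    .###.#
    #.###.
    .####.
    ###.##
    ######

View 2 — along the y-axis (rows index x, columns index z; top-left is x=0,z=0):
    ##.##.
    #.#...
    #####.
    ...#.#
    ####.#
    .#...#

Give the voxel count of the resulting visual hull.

93 voxels

before carving: 216 voxels (6×6×6)
[1] z-view keeps 28 columns → grid now 168
[2] y-view keeps 20 columns → grid now 93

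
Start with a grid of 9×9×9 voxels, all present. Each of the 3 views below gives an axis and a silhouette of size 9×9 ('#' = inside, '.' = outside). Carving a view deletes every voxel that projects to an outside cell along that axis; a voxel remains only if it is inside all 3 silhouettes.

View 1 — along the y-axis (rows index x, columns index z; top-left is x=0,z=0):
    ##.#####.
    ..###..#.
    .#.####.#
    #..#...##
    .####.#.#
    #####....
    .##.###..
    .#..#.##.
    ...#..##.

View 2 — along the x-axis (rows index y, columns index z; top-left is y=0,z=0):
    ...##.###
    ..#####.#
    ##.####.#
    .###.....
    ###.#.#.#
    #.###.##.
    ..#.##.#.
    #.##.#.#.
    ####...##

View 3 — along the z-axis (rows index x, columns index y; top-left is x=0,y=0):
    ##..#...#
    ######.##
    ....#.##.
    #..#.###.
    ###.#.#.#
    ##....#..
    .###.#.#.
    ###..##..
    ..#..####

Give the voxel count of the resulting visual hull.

start: 9×9×9 = 729 voxels
[1] y-view keeps 44 columns → grid now 396
[2] x-view keeps 48 columns → grid now 240
[3] z-view keeps 44 columns → grid now 127

127 voxels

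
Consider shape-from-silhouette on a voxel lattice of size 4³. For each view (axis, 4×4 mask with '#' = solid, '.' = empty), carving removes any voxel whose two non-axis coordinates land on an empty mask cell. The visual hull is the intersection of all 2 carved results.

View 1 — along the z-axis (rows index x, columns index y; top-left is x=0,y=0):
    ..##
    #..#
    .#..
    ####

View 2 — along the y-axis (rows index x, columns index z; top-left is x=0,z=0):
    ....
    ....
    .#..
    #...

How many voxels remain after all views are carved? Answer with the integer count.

|visual hull| = 5

full grid |V| = 64
after view 1 [z-axis, 9 of 16 cells solid] → remaining = 36
after view 2 [y-axis, 2 of 16 cells solid] → remaining = 5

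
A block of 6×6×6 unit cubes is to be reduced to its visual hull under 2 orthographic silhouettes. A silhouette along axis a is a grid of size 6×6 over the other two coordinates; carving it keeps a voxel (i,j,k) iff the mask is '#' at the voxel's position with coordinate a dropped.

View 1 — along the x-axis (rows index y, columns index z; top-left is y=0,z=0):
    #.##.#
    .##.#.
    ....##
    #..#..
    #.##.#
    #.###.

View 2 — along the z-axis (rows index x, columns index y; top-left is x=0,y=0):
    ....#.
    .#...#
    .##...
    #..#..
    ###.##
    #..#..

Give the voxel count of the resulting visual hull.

|visual hull| = 45

full grid |V| = 216
step 1: project along x, AND mask (19/36) → |grid| = 114
step 2: project along z, AND mask (14/36) → |grid| = 45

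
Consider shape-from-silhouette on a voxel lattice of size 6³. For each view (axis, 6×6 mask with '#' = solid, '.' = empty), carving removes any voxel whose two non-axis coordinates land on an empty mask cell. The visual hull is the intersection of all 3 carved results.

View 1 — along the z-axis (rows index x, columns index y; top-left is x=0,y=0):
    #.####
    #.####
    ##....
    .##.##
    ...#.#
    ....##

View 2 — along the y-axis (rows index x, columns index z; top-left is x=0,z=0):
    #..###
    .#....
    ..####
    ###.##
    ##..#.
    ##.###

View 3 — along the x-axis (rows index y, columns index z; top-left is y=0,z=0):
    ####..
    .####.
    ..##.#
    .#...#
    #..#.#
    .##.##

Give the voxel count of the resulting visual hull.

38 voxels

before carving: 216 voxels (6×6×6)
  1. axis=2 (XY plane), |mask|=20  ⇒  voxels=120
  2. axis=1 (XZ plane), |mask|=22  ⇒  voxels=69
  3. axis=0 (YZ plane), |mask|=20  ⇒  voxels=38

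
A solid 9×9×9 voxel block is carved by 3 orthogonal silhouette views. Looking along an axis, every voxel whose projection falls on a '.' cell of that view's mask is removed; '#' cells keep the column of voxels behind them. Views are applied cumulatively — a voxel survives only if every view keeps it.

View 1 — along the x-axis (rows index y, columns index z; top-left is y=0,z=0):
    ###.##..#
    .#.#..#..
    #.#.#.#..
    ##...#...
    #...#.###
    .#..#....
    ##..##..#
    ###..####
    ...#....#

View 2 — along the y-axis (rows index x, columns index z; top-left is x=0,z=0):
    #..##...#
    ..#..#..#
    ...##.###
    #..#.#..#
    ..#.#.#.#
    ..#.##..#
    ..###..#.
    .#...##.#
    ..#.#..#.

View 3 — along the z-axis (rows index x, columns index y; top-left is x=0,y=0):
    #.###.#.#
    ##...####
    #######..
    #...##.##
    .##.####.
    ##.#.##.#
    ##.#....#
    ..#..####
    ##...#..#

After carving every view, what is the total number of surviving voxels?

remaining voxels: 86

before carving: 729 voxels (9×9×9)
after view 1 [x-axis, 37 of 81 cells solid] → remaining = 333
after view 2 [y-axis, 35 of 81 cells solid] → remaining = 140
after view 3 [z-axis, 49 of 81 cells solid] → remaining = 86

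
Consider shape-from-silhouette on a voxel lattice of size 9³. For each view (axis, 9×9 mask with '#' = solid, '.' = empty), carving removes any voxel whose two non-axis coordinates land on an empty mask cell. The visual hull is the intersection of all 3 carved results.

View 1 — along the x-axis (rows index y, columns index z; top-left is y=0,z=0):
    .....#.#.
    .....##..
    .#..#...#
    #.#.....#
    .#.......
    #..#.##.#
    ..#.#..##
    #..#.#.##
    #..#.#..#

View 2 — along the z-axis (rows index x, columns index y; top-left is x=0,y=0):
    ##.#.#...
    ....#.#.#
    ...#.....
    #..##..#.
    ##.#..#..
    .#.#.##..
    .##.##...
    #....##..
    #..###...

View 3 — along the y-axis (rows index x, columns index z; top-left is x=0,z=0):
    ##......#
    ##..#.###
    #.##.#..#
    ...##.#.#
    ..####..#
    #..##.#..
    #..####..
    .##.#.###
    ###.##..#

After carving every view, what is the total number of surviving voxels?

start: 9×9×9 = 729 voxels
carve view 1 (along x, YZ-mask fill 29/81): 261 voxels remain
carve view 2 (along z, XY-mask fill 31/81): 93 voxels remain
carve view 3 (along y, XZ-mask fill 44/81): 51 voxels remain

voxel count = 51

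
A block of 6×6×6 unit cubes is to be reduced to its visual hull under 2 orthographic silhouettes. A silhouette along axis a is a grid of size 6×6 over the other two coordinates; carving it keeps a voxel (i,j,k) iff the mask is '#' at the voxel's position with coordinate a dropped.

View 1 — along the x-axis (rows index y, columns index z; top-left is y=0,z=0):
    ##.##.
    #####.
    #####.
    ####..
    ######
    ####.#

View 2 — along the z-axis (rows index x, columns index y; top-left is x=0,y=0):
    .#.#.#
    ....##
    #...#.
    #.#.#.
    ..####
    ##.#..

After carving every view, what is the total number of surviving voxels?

before carving: 216 voxels (6×6×6)
[1] x-view keeps 29 columns → grid now 174
[2] z-view keeps 17 columns → grid now 83

voxel count = 83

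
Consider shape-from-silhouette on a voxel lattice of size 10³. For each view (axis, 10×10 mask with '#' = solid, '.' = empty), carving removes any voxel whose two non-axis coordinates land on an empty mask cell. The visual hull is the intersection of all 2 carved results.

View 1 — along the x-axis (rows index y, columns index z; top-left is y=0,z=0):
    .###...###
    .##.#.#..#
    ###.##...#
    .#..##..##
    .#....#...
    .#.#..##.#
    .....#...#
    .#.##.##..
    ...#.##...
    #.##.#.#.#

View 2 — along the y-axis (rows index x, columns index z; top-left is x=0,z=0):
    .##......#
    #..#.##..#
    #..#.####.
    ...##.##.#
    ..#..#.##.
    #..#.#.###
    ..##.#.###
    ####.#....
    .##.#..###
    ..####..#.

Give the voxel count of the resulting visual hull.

remaining voxels: 228

initial block: 10^3 = 1000
  1. axis=0 (YZ plane), |mask|=45  ⇒  voxels=450
  2. axis=1 (XZ plane), |mask|=51  ⇒  voxels=228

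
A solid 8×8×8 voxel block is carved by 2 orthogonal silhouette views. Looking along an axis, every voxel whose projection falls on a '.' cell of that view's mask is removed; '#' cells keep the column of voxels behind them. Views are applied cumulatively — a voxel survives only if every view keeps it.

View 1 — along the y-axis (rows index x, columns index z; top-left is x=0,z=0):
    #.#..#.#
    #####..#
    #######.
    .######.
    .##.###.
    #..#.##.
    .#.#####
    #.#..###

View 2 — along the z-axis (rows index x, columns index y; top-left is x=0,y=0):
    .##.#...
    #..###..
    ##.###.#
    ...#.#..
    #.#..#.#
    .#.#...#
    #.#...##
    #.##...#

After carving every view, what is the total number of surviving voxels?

start: 8×8×8 = 512 voxels
  1. axis=1 (XZ plane), |mask|=43  ⇒  voxels=344
  2. axis=2 (XY plane), |mask|=30  ⇒  voxels=166

voxel count = 166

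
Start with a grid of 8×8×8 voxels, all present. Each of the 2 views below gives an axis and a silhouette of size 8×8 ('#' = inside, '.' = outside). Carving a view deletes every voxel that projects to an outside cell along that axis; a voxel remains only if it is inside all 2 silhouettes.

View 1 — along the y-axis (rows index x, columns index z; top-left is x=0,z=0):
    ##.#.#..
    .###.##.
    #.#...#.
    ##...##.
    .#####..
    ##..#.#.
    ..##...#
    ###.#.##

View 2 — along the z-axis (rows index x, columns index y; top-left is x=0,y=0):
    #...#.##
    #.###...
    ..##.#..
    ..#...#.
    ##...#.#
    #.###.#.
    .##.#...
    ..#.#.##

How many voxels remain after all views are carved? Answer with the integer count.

|visual hull| = 126

full grid |V| = 512
after view 1 [y-axis, 34 of 64 cells solid] → remaining = 272
after view 2 [z-axis, 29 of 64 cells solid] → remaining = 126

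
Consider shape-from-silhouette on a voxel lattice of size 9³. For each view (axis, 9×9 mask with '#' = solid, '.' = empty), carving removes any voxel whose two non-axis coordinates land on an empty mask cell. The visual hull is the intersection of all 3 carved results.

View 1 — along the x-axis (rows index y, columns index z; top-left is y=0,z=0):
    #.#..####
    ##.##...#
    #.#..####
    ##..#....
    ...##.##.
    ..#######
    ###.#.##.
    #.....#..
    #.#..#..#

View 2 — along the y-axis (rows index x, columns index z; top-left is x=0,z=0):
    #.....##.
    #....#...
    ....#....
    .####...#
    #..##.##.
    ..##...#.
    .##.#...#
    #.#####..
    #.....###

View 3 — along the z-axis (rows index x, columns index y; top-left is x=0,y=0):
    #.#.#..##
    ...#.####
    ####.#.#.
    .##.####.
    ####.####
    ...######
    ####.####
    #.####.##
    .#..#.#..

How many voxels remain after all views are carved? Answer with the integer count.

start: 9×9×9 = 729 voxels
  1. axis=0 (YZ plane), |mask|=43  ⇒  voxels=387
  2. axis=1 (XZ plane), |mask|=33  ⇒  voxels=165
  3. axis=2 (XY plane), |mask|=54  ⇒  voxels=112

remaining voxels: 112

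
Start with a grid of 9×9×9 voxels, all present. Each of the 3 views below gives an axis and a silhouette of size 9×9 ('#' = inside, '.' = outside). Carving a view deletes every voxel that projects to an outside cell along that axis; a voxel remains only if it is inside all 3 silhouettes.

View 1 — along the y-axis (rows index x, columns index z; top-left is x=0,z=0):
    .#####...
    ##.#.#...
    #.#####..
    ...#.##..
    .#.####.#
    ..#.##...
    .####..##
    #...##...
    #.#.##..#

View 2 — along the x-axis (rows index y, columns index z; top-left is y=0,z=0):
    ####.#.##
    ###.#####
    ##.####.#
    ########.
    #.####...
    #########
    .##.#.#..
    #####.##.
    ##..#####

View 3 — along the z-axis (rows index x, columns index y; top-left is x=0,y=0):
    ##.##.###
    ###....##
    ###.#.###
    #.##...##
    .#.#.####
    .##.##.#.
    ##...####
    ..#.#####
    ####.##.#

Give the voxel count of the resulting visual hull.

start: 9×9×9 = 729 voxels
V1 y: intersect with XZ mask (41 set) -- 369 left
V2 x: intersect with YZ mask (62 set) -- 289 left
V3 z: intersect with XY mask (54 set) -- 199 left

|visual hull| = 199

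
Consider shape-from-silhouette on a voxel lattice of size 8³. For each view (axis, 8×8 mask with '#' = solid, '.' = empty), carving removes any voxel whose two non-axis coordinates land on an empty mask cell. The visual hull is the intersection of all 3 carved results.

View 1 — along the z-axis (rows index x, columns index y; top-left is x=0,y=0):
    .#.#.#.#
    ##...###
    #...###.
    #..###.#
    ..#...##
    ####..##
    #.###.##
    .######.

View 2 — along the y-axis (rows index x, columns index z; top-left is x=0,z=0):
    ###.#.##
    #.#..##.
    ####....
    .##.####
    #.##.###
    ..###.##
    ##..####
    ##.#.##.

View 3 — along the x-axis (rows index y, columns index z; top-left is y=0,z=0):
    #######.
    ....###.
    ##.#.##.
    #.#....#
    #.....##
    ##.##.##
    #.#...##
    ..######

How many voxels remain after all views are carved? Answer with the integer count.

before carving: 512 voxels (8×8×8)
carve view 1 (along z, XY-mask fill 39/64): 312 voxels remain
carve view 2 (along y, XZ-mask fill 42/64): 204 voxels remain
carve view 3 (along x, YZ-mask fill 37/64): 124 voxels remain

voxel count = 124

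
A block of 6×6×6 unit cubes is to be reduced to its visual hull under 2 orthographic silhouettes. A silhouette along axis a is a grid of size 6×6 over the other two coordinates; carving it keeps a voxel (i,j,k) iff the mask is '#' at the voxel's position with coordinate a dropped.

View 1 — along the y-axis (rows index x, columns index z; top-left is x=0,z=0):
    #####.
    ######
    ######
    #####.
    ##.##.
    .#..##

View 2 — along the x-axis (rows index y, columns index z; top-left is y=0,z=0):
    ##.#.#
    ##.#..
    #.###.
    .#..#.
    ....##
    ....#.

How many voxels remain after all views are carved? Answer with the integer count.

82 voxels

full grid |V| = 216
  1. axis=1 (XZ plane), |mask|=29  ⇒  voxels=174
  2. axis=0 (YZ plane), |mask|=16  ⇒  voxels=82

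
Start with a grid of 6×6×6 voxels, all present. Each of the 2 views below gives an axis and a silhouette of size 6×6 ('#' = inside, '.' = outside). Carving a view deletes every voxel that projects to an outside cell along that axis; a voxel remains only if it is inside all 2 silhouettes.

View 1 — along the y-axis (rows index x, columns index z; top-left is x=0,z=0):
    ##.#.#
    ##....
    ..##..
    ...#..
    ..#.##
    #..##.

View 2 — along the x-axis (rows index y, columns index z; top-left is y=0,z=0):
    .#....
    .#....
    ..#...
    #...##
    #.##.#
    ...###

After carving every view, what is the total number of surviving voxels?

initial block: 6^3 = 216
V1 y: intersect with XZ mask (15 set) -- 90 left
V2 x: intersect with YZ mask (13 set) -- 32 left

32 voxels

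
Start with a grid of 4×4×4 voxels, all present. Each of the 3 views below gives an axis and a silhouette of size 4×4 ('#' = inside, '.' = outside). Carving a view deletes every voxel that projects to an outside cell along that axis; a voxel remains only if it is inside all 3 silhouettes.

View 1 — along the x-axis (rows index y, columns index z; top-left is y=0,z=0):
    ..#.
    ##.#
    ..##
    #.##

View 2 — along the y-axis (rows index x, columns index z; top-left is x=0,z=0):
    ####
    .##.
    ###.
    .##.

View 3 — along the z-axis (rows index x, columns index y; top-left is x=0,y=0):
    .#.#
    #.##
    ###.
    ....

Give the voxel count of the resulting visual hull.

remaining voxels: 13

initial block: 4^3 = 64
  1. axis=0 (YZ plane), |mask|=9  ⇒  voxels=36
  2. axis=1 (XZ plane), |mask|=11  ⇒  voxels=23
  3. axis=2 (XY plane), |mask|=8  ⇒  voxels=13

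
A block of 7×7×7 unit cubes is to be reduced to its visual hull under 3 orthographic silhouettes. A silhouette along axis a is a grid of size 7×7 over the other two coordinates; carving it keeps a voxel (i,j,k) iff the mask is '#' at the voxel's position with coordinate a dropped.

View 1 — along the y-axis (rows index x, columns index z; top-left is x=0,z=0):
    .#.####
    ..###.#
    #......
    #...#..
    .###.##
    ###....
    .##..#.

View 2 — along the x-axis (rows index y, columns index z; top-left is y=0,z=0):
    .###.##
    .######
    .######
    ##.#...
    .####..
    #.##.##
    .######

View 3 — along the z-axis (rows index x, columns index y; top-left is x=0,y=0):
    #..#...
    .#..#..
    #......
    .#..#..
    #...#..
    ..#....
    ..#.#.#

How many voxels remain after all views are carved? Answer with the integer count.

start: 7×7×7 = 343 voxels
step 1: project along y, AND mask (23/49) → |grid| = 161
step 2: project along x, AND mask (35/49) → |grid| = 117
step 3: project along z, AND mask (13/49) → |grid| = 33

voxel count = 33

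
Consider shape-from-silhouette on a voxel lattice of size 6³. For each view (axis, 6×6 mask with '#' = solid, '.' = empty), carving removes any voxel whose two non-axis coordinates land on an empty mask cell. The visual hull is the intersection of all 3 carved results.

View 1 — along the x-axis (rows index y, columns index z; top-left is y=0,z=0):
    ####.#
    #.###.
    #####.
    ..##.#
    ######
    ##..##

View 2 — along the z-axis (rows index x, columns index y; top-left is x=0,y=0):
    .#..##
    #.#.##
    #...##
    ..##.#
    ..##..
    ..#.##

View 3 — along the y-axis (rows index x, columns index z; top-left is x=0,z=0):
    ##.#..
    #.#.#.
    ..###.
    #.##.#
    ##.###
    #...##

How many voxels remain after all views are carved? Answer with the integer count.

remaining voxels: 45

before carving: 216 voxels (6×6×6)
[1] x-view keeps 27 columns → grid now 162
[2] z-view keeps 18 columns → grid now 84
[3] y-view keeps 21 columns → grid now 45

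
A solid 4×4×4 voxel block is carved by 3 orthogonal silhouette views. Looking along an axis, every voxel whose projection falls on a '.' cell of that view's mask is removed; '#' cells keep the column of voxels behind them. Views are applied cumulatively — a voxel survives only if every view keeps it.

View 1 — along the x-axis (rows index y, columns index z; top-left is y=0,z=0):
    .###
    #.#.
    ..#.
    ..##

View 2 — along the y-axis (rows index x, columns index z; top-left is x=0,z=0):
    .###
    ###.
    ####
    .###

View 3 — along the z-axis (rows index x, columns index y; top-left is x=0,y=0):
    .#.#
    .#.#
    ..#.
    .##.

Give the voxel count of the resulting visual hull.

remaining voxels: 9

before carving: 64 voxels (4×4×4)
step 1: project along x, AND mask (8/16) → |grid| = 32
step 2: project along y, AND mask (13/16) → |grid| = 28
step 3: project along z, AND mask (7/16) → |grid| = 9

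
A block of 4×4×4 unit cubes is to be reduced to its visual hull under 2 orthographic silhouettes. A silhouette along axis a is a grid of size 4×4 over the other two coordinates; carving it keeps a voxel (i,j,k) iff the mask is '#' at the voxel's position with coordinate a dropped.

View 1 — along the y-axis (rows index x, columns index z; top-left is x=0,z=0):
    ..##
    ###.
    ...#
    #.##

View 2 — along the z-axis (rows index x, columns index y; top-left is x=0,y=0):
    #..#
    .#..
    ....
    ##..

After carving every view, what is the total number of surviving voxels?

|visual hull| = 13

start: 4×4×4 = 64 voxels
[1] y-view keeps 9 columns → grid now 36
[2] z-view keeps 5 columns → grid now 13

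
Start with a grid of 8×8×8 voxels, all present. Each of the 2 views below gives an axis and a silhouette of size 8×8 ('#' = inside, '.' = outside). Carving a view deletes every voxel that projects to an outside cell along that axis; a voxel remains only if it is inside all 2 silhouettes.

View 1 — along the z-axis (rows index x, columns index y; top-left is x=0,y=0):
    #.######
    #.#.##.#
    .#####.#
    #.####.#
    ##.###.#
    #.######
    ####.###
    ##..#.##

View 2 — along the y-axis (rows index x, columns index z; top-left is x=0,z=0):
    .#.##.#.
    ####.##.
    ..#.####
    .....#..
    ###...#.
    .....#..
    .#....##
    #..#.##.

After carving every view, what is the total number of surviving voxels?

voxel count = 166

before carving: 512 voxels (8×8×8)
[1] z-view keeps 49 columns → grid now 392
[2] y-view keeps 28 columns → grid now 166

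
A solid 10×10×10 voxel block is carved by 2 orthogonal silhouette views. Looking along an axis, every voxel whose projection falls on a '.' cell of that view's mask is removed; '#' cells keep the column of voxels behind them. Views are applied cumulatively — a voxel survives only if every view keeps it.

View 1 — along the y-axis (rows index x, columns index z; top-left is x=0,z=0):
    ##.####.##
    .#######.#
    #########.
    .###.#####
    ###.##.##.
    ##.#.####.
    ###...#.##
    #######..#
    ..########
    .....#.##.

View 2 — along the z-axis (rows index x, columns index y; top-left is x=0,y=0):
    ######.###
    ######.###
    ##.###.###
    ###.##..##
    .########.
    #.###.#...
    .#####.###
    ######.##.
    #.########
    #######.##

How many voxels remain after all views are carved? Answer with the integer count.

574 voxels

before carving: 1000 voxels (10×10×10)
  1. axis=1 (XZ plane), |mask|=72  ⇒  voxels=720
  2. axis=2 (XY plane), |mask|=80  ⇒  voxels=574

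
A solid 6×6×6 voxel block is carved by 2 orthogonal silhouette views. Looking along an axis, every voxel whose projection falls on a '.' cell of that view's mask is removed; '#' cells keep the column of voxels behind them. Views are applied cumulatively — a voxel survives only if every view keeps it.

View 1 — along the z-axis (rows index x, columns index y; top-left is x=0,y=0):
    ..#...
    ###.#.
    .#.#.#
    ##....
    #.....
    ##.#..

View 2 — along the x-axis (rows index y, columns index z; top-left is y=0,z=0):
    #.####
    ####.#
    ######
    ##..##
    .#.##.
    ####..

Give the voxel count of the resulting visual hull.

full grid |V| = 216
after view 1 [z-axis, 14 of 36 cells solid] → remaining = 84
after view 2 [x-axis, 27 of 36 cells solid] → remaining = 67

67 voxels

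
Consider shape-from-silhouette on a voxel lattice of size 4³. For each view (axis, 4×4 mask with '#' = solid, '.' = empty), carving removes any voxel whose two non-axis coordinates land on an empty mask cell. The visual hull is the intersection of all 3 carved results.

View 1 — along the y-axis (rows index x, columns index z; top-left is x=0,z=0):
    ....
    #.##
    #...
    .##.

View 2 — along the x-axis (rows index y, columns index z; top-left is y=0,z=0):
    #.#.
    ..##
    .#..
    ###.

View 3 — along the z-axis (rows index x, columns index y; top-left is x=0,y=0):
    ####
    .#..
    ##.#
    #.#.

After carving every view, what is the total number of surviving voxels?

full grid |V| = 64
after view 1 [y-axis, 6 of 16 cells solid] → remaining = 24
after view 2 [x-axis, 8 of 16 cells solid] → remaining = 13
after view 3 [z-axis, 10 of 16 cells solid] → remaining = 6

voxel count = 6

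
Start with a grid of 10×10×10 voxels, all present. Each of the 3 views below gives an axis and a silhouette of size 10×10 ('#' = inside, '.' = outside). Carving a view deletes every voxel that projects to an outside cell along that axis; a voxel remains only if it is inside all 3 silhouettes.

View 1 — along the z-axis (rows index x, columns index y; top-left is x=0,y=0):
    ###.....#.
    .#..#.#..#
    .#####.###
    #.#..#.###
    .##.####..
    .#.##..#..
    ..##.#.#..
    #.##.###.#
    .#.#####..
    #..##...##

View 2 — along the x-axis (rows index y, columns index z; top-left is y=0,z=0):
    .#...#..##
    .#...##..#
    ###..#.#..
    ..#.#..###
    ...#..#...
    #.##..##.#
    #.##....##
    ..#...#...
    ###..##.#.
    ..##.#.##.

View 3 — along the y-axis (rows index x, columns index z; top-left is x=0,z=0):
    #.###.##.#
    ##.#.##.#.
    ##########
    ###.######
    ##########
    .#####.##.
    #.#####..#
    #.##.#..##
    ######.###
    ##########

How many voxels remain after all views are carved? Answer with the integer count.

before carving: 1000 voxels (10×10×10)
V1 z: intersect with XY mask (54 set) -- 540 left
V2 x: intersect with YZ mask (44 set) -- 231 left
V3 y: intersect with XZ mask (81 set) -- 191 left

voxel count = 191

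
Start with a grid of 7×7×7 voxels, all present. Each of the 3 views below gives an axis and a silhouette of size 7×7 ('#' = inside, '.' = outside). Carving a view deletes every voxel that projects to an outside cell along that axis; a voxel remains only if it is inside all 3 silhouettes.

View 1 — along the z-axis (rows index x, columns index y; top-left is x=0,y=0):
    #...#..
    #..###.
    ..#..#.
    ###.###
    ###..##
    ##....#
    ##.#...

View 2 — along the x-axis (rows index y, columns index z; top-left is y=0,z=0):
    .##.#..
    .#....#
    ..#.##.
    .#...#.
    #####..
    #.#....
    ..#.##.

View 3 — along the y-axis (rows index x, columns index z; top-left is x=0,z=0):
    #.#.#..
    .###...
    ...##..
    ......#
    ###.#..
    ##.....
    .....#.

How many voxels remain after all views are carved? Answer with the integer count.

voxel count = 27

before carving: 343 voxels (7×7×7)
V1 z: intersect with XY mask (25 set) -- 175 left
V2 x: intersect with YZ mask (20 set) -- 71 left
V3 y: intersect with XZ mask (16 set) -- 27 left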